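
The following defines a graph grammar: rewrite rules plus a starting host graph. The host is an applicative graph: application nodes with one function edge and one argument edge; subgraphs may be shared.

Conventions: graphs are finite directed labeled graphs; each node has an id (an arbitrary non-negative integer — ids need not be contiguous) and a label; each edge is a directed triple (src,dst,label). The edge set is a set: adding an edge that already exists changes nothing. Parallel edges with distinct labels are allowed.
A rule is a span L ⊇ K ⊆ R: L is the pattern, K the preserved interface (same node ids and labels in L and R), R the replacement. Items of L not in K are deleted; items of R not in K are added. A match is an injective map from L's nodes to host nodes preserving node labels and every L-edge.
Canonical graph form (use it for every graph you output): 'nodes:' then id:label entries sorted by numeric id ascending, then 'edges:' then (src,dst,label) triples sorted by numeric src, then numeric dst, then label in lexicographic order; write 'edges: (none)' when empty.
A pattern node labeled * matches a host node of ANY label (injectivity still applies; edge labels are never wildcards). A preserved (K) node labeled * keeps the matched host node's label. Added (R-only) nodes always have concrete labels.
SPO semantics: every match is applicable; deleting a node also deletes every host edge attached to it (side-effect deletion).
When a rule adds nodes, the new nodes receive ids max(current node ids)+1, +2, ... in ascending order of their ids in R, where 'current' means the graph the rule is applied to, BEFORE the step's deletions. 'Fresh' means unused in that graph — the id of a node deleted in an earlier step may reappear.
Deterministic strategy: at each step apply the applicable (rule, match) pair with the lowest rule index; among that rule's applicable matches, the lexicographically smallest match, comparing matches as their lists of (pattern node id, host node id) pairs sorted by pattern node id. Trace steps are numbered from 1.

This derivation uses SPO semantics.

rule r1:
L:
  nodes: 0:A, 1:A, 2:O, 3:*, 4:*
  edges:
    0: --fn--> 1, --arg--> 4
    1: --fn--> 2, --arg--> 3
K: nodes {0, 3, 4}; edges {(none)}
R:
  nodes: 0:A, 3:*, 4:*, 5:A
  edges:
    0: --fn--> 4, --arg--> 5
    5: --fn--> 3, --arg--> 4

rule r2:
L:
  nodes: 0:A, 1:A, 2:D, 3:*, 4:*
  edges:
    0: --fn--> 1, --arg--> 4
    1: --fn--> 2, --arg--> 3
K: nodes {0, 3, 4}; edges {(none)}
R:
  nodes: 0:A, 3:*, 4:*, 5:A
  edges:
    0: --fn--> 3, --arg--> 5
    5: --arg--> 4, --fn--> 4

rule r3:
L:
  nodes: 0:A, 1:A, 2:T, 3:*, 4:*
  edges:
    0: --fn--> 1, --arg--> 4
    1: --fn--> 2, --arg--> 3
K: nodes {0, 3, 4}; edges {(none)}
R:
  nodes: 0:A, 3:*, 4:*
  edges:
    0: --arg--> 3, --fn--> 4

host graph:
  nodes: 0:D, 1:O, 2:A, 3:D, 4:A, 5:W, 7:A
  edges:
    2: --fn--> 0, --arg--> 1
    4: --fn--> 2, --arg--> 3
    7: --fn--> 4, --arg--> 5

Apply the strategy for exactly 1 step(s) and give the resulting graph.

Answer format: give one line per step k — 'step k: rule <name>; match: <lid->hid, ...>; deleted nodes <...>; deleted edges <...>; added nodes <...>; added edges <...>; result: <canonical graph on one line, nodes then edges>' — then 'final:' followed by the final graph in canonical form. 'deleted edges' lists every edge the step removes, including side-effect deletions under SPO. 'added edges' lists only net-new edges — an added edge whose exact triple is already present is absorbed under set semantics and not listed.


step 1: rule r2; match: 0->4, 1->2, 2->0, 3->1, 4->3; deleted nodes 0, 2; deleted edges (2,0,fn); (2,1,arg); (4,2,fn); (4,3,arg); added nodes 8; added edges (4,1,fn); (4,8,arg); (8,3,arg); (8,3,fn); result: nodes: 1:O, 3:D, 4:A, 5:W, 7:A, 8:A edges: (4,1,fn); (4,8,arg); (7,4,fn); (7,5,arg); (8,3,arg); (8,3,fn)
final:
nodes: 1:O, 3:D, 4:A, 5:W, 7:A, 8:A
edges: (4,1,fn); (4,8,arg); (7,4,fn); (7,5,arg); (8,3,arg); (8,3,fn)


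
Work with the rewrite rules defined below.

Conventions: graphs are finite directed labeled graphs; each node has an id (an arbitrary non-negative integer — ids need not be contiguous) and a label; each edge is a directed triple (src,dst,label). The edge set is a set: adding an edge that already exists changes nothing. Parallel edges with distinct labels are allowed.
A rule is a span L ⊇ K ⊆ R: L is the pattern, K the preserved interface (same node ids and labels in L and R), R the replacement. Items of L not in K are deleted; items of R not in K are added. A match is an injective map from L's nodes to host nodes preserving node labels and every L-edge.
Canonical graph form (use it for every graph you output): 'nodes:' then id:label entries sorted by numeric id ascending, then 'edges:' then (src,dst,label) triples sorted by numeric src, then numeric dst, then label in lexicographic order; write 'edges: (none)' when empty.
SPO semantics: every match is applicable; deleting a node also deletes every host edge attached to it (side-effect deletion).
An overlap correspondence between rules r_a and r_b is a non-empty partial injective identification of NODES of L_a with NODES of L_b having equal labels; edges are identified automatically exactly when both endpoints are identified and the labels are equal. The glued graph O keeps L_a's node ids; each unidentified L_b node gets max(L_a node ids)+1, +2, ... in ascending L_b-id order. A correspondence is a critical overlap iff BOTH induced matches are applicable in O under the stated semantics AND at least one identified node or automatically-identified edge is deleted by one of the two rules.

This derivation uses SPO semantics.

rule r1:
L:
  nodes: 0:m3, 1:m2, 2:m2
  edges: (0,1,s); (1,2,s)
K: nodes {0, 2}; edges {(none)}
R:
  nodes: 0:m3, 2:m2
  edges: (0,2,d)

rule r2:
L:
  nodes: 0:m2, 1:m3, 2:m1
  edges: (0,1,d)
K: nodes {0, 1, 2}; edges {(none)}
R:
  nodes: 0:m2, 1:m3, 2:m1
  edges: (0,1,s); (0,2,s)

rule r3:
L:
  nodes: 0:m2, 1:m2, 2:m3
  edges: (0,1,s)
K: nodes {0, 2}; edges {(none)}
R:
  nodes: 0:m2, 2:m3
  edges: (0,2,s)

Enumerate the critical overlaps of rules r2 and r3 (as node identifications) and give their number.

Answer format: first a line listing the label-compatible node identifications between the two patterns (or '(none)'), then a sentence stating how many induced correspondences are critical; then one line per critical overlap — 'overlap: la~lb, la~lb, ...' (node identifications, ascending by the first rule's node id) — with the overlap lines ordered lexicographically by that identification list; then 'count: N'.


label-compatible node identifications between L(r2) and L(r3): 0~0, 0~1, 1~2
2 of the induced correspondences are critical overlaps of r2 and r3.
overlap: 0~1
overlap: 0~1, 1~2
count: 2


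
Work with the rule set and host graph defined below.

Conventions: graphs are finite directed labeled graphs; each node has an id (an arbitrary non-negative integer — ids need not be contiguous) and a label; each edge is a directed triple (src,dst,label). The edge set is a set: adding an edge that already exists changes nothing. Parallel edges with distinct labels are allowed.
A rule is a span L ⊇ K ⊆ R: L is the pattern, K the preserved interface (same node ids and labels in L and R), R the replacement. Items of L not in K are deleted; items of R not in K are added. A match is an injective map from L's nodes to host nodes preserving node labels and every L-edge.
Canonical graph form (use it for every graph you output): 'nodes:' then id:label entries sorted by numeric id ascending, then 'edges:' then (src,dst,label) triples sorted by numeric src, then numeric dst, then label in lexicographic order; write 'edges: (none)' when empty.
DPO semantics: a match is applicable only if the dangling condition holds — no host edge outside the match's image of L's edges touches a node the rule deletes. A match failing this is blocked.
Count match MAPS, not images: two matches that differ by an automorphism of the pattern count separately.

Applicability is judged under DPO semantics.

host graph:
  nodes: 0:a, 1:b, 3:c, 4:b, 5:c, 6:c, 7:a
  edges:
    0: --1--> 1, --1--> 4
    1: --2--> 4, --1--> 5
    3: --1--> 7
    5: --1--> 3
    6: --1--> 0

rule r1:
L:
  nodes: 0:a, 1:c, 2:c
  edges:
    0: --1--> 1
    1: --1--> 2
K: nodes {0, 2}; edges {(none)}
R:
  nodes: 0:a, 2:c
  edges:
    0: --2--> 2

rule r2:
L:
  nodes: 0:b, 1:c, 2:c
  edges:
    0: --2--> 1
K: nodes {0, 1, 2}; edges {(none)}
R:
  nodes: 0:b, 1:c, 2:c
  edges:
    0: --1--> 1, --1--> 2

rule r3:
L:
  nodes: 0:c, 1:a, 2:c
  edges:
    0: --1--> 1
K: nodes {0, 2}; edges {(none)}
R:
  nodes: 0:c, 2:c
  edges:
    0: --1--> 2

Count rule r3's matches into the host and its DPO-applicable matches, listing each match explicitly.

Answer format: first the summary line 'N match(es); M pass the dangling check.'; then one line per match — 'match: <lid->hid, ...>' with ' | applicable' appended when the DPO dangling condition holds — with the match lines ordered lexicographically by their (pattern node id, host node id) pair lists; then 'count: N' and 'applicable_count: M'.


4 match(es); 2 pass the dangling check.
match: 0->3, 1->7, 2->5 | applicable
match: 0->3, 1->7, 2->6 | applicable
match: 0->6, 1->0, 2->3
match: 0->6, 1->0, 2->5
count: 4
applicable_count: 2


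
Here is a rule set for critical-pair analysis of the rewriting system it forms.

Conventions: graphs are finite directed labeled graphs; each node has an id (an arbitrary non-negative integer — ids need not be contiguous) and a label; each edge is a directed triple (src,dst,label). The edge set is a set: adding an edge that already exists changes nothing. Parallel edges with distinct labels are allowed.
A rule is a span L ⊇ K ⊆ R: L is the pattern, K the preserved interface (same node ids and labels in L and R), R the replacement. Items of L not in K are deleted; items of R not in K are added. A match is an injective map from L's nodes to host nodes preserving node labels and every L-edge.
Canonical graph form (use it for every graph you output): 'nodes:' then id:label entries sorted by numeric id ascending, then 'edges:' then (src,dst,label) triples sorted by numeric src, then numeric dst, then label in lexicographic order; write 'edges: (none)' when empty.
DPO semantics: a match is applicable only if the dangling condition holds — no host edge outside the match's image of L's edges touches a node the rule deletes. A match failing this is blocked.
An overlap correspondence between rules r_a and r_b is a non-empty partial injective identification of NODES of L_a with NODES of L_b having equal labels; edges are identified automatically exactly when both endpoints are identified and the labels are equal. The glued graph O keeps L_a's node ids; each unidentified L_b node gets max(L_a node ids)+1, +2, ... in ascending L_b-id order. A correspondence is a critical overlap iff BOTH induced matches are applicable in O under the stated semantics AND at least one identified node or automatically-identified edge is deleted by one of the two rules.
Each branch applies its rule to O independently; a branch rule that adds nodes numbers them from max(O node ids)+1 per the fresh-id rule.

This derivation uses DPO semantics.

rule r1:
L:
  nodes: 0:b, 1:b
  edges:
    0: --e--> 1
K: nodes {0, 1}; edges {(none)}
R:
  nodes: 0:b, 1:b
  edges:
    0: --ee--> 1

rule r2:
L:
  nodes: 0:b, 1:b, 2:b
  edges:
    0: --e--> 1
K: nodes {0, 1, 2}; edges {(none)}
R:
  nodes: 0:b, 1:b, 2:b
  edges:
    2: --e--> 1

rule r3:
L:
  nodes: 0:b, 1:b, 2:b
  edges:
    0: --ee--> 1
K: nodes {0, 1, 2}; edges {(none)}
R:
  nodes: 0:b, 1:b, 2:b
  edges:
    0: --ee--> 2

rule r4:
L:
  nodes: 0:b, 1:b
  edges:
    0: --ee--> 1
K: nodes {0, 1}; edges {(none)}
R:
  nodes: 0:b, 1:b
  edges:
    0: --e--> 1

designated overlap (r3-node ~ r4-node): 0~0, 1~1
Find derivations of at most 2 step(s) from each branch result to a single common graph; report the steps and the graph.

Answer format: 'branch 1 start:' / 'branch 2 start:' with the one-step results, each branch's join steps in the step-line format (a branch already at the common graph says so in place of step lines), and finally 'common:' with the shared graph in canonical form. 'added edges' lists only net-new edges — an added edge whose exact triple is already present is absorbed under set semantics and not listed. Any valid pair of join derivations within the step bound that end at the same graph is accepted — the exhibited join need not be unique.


branch 1 start:
nodes: 0:b, 1:b, 2:b
edges: (0,2,ee)
branch 2 start:
nodes: 0:b, 1:b, 2:b
edges: (0,1,e)
branch 1 step 1: rule r3; match: 0->0, 1->2, 2->1; deleted nodes (none); deleted edges (0,2,ee); added nodes (none); added edges (0,1,ee); result: nodes: 0:b, 1:b, 2:b edges: (0,1,ee)
branch 2 step 1: rule r1; match: 0->0, 1->1; deleted nodes (none); deleted edges (0,1,e); added nodes (none); added edges (0,1,ee); result: nodes: 0:b, 1:b, 2:b edges: (0,1,ee)
common:
nodes: 0:b, 1:b, 2:b
edges: (0,1,ee)


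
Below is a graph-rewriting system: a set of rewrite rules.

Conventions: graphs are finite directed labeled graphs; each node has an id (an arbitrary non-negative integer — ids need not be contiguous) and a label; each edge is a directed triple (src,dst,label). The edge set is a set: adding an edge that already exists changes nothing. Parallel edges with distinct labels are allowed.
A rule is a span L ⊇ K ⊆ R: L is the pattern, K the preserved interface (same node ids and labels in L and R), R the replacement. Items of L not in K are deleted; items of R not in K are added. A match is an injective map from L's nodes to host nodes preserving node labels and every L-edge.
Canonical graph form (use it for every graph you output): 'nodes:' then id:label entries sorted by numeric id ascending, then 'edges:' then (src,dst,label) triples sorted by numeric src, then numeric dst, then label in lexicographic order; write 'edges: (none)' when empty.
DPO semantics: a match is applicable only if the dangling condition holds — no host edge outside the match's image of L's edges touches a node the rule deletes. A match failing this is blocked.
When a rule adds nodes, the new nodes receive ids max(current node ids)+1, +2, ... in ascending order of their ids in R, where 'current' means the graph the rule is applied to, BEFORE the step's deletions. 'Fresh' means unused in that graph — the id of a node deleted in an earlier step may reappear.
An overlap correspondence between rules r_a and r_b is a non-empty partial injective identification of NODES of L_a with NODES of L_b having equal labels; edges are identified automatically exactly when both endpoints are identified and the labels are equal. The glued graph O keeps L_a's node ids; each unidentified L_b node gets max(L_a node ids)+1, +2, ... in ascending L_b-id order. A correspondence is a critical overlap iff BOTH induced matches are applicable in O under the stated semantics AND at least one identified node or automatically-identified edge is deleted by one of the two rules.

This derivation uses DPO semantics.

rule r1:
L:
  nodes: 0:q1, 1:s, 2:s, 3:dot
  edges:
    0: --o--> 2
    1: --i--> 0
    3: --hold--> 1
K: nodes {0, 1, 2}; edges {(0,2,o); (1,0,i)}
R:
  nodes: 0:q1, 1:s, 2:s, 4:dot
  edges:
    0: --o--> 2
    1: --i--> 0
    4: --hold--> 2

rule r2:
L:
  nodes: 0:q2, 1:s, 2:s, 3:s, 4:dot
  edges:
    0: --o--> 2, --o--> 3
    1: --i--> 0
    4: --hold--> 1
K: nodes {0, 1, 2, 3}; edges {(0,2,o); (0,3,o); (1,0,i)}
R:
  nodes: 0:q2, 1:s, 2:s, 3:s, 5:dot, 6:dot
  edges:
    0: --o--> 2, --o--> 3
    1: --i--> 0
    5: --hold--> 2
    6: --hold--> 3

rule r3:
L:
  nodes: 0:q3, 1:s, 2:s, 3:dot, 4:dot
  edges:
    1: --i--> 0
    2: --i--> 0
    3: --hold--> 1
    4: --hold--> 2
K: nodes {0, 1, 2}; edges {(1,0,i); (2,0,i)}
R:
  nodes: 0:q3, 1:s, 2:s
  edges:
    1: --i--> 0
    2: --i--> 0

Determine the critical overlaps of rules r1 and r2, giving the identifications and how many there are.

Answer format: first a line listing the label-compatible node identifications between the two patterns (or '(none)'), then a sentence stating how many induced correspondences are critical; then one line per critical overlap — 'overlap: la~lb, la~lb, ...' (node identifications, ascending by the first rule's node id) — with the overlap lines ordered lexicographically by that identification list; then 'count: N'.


label-compatible node identifications between L(r1) and L(r2): 1~1, 1~2, 1~3, 2~1, 2~2, 2~3, 3~4
3 of the induced correspondences are critical overlaps of r1 and r2.
overlap: 1~1, 2~2, 3~4
overlap: 1~1, 2~3, 3~4
overlap: 1~1, 3~4
count: 3


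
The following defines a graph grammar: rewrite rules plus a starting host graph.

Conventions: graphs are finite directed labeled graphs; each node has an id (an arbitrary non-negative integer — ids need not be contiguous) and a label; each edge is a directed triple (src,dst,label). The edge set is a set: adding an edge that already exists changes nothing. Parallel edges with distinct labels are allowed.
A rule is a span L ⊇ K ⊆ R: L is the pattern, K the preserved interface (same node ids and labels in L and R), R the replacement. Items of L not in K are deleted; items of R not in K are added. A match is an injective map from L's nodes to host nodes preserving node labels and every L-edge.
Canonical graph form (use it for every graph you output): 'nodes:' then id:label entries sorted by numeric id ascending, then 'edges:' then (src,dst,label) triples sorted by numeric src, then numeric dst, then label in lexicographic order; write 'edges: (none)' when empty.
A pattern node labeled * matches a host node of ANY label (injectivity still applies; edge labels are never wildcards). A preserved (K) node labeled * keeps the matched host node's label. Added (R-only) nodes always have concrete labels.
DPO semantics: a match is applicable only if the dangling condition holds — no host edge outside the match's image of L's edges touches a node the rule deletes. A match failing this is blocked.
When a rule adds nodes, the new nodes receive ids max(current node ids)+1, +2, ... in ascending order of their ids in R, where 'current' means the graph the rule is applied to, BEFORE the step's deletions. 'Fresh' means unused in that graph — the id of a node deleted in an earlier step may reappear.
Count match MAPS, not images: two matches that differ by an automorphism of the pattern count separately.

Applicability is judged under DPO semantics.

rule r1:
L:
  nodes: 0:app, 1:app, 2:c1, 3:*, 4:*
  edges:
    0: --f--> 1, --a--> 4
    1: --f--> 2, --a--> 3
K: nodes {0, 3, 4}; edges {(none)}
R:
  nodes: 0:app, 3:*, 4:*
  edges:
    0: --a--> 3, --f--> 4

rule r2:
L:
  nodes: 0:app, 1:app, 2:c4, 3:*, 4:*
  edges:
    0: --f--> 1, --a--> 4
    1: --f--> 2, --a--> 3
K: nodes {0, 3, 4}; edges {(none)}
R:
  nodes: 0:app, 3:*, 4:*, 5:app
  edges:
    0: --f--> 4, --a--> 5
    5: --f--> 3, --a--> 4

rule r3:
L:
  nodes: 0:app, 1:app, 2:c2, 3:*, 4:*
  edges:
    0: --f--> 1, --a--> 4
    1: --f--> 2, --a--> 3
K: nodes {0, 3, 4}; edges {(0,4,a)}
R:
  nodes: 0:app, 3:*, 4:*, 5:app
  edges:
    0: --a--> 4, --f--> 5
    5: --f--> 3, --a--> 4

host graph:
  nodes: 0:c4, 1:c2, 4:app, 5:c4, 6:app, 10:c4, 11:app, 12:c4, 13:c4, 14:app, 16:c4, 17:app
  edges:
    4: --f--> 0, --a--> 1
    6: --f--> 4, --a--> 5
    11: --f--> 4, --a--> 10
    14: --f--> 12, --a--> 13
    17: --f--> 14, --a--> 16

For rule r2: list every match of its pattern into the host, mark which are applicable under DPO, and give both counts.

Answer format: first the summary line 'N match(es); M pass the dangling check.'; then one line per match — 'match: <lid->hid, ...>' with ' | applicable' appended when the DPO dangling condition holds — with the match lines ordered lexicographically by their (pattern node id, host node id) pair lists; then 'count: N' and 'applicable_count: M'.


3 match(es); 1 pass the dangling check.
match: 0->6, 1->4, 2->0, 3->1, 4->5
match: 0->11, 1->4, 2->0, 3->1, 4->10
match: 0->17, 1->14, 2->12, 3->13, 4->16 | applicable
count: 3
applicable_count: 1


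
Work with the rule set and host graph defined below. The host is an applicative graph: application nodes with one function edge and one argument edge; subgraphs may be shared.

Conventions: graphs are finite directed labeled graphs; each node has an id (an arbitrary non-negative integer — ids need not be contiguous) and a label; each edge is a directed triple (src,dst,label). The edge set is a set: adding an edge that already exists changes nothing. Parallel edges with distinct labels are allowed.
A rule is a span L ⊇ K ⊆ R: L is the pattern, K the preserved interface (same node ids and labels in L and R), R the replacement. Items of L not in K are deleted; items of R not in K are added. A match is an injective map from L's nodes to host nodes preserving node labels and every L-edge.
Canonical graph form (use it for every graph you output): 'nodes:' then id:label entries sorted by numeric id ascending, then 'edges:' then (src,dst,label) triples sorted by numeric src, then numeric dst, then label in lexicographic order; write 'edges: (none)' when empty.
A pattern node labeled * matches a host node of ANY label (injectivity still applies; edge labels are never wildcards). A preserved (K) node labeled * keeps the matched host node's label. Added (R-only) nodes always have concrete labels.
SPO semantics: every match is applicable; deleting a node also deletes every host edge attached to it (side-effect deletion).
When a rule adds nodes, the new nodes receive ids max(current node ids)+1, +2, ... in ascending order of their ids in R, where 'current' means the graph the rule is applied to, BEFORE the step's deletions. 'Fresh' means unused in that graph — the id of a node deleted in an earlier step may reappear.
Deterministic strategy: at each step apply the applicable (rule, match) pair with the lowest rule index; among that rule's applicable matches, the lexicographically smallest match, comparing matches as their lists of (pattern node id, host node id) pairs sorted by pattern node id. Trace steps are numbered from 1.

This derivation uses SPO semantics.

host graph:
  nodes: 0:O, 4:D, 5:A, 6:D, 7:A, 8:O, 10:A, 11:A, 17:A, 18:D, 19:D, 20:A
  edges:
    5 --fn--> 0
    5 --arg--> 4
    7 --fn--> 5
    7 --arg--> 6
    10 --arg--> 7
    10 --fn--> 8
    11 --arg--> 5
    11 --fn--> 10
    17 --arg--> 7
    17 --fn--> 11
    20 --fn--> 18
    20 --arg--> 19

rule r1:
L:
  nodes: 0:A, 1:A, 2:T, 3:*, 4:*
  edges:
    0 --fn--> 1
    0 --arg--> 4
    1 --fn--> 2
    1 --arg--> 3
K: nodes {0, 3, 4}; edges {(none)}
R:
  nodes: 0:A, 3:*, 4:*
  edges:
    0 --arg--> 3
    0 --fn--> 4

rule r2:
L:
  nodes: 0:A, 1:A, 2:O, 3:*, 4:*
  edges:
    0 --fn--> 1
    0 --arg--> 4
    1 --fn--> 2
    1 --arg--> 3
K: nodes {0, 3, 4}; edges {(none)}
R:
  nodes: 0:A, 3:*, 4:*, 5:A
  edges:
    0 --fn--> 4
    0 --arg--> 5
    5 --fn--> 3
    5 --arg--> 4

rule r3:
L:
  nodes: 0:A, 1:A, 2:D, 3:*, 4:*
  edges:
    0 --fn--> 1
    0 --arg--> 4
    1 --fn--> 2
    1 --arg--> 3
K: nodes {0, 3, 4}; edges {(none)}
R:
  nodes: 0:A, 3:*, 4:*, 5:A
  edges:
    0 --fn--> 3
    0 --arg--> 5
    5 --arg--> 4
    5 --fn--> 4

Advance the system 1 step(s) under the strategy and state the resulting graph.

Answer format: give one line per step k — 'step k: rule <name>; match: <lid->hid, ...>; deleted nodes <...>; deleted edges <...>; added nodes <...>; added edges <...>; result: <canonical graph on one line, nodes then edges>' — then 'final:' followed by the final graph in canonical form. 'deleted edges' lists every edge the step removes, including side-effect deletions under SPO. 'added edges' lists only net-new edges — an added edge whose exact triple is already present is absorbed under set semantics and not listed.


step 1: rule r2; match: 0->7, 1->5, 2->0, 3->4, 4->6; deleted nodes 0, 5; deleted edges (5,0,fn); (5,4,arg); (7,5,fn); (7,6,arg); (11,5,arg); added nodes 21; added edges (7,6,fn); (7,21,arg); (21,4,fn); (21,6,arg); result: nodes: 4:D, 6:D, 7:A, 8:O, 10:A, 11:A, 17:A, 18:D, 19:D, 20:A, 21:A edges: (7,6,fn); (7,21,arg); (10,7,arg); (10,8,fn); (11,10,fn); (17,7,arg); (17,11,fn); (20,18,fn); (20,19,arg); (21,4,fn); (21,6,arg)
final:
nodes: 4:D, 6:D, 7:A, 8:O, 10:A, 11:A, 17:A, 18:D, 19:D, 20:A, 21:A
edges: (7,6,fn); (7,21,arg); (10,7,arg); (10,8,fn); (11,10,fn); (17,7,arg); (17,11,fn); (20,18,fn); (20,19,arg); (21,4,fn); (21,6,arg)


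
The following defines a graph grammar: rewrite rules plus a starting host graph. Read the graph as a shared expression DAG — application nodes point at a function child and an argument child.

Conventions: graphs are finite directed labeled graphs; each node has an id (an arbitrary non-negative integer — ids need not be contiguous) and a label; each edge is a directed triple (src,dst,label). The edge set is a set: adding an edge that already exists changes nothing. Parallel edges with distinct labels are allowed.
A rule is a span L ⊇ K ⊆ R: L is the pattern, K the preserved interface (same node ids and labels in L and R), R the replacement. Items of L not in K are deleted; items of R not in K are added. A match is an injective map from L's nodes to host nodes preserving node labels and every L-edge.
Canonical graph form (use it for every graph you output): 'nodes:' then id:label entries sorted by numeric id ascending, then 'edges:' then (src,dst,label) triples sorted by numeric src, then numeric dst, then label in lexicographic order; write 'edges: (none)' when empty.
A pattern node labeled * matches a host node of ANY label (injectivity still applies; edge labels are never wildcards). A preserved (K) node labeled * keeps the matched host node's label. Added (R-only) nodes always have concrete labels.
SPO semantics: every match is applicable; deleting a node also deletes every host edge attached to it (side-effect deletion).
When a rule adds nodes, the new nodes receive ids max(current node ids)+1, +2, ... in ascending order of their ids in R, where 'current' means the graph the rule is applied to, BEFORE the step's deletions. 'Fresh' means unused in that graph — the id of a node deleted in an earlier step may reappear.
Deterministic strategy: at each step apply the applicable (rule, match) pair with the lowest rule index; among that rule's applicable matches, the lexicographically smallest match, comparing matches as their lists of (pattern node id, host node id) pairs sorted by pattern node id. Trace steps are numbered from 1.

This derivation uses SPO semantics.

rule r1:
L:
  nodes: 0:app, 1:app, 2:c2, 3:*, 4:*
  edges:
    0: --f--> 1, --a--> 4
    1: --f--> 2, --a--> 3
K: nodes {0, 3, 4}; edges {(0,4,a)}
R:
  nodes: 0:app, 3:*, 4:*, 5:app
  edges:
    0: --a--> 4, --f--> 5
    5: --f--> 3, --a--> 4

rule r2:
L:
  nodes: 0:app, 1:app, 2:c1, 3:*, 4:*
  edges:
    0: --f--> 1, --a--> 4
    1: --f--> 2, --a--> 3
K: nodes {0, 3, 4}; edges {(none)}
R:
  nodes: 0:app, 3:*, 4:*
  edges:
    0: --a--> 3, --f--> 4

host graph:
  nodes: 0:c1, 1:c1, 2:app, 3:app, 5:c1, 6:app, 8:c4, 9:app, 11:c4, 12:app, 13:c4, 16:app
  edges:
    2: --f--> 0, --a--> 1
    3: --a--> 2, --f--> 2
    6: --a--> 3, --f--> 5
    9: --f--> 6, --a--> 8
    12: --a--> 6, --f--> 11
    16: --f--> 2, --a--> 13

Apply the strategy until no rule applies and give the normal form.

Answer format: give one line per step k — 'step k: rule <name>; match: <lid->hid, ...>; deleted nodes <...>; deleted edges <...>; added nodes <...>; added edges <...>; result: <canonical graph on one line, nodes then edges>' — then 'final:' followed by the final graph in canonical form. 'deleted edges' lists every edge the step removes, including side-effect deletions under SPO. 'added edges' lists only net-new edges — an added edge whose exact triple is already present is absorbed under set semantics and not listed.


step 1: rule r2; match: 0->9, 1->6, 2->5, 3->3, 4->8; deleted nodes 5, 6; deleted edges (6,3,a); (6,5,f); (9,6,f); (9,8,a); (12,6,a); added nodes (none); added edges (9,3,a); (9,8,f); result: nodes: 0:c1, 1:c1, 2:app, 3:app, 8:c4, 9:app, 11:c4, 12:app, 13:c4, 16:app edges: (2,0,f); (2,1,a); (3,2,a); (3,2,f); (9,3,a); (9,8,f); (12,11,f); (16,2,f); (16,13,a)
step 2: rule r2; match: 0->16, 1->2, 2->0, 3->1, 4->13; deleted nodes 0, 2; deleted edges (2,0,f); (2,1,a); (3,2,a); (3,2,f); (16,2,f); (16,13,a); added nodes (none); added edges (16,1,a); (16,13,f); result: nodes: 1:c1, 3:app, 8:c4, 9:app, 11:c4, 12:app, 13:c4, 16:app edges: (9,3,a); (9,8,f); (12,11,f); (16,1,a); (16,13,f)
final:
nodes: 1:c1, 3:app, 8:c4, 9:app, 11:c4, 12:app, 13:c4, 16:app
edges: (9,3,a); (9,8,f); (12,11,f); (16,1,a); (16,13,f)


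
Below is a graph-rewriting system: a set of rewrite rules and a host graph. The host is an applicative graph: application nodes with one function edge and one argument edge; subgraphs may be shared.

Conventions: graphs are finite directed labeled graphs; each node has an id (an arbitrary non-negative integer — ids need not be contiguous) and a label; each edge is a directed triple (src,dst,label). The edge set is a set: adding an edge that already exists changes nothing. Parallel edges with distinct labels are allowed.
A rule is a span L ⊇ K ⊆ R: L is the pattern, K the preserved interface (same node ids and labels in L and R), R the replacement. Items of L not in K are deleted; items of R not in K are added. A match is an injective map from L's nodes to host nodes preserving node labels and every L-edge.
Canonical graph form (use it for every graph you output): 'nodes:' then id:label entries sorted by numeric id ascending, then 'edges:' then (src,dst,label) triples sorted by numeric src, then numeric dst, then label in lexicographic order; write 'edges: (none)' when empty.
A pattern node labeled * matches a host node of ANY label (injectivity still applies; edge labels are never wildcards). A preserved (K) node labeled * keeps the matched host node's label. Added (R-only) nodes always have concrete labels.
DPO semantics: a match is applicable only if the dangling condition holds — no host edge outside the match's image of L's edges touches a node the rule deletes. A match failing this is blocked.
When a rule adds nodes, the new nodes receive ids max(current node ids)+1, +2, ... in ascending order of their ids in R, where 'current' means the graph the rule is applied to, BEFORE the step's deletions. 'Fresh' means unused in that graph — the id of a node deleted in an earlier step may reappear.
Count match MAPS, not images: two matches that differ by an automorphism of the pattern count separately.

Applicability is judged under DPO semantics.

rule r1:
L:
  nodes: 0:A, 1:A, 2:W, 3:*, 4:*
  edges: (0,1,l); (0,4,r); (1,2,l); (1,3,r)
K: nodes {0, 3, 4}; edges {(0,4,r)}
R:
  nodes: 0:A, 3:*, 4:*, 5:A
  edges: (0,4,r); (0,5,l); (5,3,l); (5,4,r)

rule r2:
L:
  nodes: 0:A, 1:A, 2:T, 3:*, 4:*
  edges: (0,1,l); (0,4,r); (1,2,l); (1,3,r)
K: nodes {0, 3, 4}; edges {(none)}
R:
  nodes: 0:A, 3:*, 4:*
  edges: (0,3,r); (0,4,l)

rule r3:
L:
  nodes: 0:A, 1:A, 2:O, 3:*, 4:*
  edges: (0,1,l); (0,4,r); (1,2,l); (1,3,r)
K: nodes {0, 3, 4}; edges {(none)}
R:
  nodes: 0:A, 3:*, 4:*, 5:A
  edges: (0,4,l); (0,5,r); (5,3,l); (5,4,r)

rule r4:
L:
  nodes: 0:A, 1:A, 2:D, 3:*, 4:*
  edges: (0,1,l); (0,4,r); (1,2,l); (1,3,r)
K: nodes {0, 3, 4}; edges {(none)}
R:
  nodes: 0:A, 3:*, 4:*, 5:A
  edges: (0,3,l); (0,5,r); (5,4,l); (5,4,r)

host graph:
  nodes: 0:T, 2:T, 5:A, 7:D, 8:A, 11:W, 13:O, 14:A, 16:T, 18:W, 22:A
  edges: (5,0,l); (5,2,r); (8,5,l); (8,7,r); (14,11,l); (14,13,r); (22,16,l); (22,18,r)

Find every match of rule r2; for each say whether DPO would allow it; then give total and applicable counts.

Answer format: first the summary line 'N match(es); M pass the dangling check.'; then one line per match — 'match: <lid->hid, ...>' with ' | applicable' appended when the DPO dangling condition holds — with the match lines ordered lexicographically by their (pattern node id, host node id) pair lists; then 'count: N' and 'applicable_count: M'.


1 match(es); 1 pass the dangling check.
match: 0->8, 1->5, 2->0, 3->2, 4->7 | applicable
count: 1
applicable_count: 1


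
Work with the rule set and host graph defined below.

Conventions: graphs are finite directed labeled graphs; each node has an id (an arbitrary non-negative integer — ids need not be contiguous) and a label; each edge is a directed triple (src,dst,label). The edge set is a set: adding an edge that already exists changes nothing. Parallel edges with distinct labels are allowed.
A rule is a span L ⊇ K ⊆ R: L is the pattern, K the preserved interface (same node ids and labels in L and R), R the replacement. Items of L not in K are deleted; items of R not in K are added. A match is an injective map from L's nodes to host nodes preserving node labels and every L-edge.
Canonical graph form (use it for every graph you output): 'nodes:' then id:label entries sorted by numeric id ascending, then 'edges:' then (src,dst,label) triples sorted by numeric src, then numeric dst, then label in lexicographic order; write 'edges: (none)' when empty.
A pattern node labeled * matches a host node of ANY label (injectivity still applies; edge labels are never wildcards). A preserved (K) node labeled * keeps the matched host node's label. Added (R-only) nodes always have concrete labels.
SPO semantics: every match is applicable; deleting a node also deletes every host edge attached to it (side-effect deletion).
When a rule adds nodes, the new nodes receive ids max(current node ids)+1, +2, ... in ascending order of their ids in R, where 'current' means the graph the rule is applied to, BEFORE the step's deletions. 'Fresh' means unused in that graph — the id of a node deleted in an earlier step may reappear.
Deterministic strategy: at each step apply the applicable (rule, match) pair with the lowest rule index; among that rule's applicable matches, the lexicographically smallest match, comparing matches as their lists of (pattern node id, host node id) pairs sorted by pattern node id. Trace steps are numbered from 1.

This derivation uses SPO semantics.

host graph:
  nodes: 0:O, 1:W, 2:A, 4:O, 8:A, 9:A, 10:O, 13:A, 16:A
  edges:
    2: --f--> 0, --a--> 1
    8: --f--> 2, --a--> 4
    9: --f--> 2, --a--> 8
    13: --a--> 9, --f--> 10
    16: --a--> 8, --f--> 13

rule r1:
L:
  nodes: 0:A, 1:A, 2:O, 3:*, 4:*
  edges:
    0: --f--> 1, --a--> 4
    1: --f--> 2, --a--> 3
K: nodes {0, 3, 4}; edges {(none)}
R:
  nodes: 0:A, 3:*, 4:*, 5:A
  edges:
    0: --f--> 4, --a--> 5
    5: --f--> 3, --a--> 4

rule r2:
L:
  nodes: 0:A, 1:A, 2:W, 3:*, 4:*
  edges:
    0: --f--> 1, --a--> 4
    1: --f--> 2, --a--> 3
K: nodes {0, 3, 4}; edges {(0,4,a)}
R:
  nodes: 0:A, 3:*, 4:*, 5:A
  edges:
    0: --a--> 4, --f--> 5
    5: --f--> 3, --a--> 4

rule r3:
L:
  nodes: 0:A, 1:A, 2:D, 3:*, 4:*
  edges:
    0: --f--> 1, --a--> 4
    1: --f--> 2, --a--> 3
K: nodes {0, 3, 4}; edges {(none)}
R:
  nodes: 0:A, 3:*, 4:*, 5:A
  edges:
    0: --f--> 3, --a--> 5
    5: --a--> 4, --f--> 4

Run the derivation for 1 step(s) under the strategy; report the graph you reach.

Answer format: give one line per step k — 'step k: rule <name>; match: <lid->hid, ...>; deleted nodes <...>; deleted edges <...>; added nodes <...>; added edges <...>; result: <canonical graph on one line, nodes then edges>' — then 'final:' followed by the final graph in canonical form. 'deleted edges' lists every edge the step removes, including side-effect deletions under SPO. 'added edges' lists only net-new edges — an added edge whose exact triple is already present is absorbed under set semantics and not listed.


step 1: rule r1; match: 0->8, 1->2, 2->0, 3->1, 4->4; deleted nodes 0, 2; deleted edges (2,0,f); (2,1,a); (8,2,f); (8,4,a); (9,2,f); added nodes 17; added edges (8,4,f); (8,17,a); (17,1,f); (17,4,a); result: nodes: 1:W, 4:O, 8:A, 9:A, 10:O, 13:A, 16:A, 17:A edges: (8,4,f); (8,17,a); (9,8,a); (13,9,a); (13,10,f); (16,8,a); (16,13,f); (17,1,f); (17,4,a)
final:
nodes: 1:W, 4:O, 8:A, 9:A, 10:O, 13:A, 16:A, 17:A
edges: (8,4,f); (8,17,a); (9,8,a); (13,9,a); (13,10,f); (16,8,a); (16,13,f); (17,1,f); (17,4,a)


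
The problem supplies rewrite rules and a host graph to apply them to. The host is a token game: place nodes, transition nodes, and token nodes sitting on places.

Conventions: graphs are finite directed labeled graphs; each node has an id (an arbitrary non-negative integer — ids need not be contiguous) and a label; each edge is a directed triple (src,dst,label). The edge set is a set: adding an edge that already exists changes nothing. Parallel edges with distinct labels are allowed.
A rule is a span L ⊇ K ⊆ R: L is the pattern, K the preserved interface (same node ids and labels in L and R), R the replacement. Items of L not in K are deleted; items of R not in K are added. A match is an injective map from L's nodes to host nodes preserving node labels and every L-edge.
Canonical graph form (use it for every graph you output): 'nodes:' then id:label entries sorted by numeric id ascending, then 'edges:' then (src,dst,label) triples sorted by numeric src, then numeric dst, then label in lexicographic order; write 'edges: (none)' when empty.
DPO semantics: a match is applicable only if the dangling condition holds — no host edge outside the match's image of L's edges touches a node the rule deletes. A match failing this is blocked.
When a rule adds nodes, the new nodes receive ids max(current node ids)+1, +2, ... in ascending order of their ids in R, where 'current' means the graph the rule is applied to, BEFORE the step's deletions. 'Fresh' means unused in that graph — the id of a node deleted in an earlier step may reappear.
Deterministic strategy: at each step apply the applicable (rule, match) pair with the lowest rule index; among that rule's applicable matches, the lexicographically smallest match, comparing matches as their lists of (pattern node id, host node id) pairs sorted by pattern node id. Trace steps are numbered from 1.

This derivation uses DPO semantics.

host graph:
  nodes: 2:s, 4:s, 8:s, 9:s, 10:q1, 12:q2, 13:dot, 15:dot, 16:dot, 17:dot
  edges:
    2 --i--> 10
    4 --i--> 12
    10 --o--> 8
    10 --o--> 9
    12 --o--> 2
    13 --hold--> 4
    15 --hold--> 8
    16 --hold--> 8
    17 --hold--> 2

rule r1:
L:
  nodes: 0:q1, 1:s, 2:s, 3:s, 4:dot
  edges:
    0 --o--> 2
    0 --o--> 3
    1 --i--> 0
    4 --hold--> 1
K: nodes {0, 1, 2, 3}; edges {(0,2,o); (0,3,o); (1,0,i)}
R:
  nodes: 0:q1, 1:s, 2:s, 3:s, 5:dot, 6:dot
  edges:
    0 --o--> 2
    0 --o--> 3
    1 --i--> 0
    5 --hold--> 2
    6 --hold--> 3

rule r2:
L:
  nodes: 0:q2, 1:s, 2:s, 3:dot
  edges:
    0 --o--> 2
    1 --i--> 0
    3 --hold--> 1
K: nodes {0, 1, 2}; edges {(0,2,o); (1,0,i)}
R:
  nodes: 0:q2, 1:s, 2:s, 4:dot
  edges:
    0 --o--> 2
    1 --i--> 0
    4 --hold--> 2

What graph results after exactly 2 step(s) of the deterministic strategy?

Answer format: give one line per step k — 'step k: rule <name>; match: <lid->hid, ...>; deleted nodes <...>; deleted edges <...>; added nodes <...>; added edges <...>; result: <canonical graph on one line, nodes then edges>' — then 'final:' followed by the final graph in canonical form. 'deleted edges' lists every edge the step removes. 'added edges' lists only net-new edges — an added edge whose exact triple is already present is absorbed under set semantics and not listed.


step 1: rule r1; match: 0->10, 1->2, 2->8, 3->9, 4->17; deleted nodes 17; deleted edges (17,2,hold); added nodes 18, 19; added edges (18,8,hold); (19,9,hold); result: nodes: 2:s, 4:s, 8:s, 9:s, 10:q1, 12:q2, 13:dot, 15:dot, 16:dot, 18:dot, 19:dot edges: (2,10,i); (4,12,i); (10,8,o); (10,9,o); (12,2,o); (13,4,hold); (15,8,hold); (16,8,hold); (18,8,hold); (19,9,hold)
step 2: rule r2; match: 0->12, 1->4, 2->2, 3->13; deleted nodes 13; deleted edges (13,4,hold); added nodes 20; added edges (20,2,hold); result: nodes: 2:s, 4:s, 8:s, 9:s, 10:q1, 12:q2, 15:dot, 16:dot, 18:dot, 19:dot, 20:dot edges: (2,10,i); (4,12,i); (10,8,o); (10,9,o); (12,2,o); (15,8,hold); (16,8,hold); (18,8,hold); (19,9,hold); (20,2,hold)
final:
nodes: 2:s, 4:s, 8:s, 9:s, 10:q1, 12:q2, 15:dot, 16:dot, 18:dot, 19:dot, 20:dot
edges: (2,10,i); (4,12,i); (10,8,o); (10,9,o); (12,2,o); (15,8,hold); (16,8,hold); (18,8,hold); (19,9,hold); (20,2,hold)


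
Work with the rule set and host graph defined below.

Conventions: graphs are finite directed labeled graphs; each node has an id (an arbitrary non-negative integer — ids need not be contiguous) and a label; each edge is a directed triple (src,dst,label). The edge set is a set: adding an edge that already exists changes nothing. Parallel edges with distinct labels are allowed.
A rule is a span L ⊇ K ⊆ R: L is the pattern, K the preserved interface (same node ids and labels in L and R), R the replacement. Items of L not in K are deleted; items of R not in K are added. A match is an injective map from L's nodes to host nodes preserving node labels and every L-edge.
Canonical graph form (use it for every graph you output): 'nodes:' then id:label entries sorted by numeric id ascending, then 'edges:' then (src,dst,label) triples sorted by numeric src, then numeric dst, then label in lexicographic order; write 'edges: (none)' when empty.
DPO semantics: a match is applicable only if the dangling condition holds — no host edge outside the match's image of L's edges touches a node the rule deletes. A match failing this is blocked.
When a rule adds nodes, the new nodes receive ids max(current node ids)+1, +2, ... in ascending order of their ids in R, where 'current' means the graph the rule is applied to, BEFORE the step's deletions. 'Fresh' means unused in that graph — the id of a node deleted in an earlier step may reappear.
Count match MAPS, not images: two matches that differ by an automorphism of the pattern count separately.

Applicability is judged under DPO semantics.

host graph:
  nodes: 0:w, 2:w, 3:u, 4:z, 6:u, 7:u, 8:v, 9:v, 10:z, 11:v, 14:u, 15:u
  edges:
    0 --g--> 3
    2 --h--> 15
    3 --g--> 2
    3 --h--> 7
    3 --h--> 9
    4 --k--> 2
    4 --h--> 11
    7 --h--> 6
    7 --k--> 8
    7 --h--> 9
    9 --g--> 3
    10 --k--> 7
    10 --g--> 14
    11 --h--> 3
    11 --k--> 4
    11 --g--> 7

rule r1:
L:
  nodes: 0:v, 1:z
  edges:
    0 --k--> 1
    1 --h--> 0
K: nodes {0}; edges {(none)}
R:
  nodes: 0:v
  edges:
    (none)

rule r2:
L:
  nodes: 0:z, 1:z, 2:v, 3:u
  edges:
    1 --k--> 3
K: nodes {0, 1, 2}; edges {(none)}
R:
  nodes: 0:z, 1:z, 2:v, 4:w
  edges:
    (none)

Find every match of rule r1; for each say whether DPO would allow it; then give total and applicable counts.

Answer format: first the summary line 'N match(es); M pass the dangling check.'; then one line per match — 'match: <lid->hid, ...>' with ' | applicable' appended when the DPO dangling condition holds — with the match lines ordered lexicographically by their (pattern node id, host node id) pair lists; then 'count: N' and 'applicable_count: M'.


1 match(es); 0 pass the dangling check.
match: 0->11, 1->4
count: 1
applicable_count: 0
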